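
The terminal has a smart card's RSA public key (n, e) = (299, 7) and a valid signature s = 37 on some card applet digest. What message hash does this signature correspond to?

s^2 ≡ 37^2 = 1369 ≡ 173
s^4 ≡ 173^2 = 29929 ≡ 29
7 = 4 + 2 + 1, so s^7 ≡ 29·173·37 ≡ 249 (mod 299)

249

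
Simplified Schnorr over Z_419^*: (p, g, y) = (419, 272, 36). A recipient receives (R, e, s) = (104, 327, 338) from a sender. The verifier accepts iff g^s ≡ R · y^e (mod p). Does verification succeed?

g^s mod p:
272^2 = 73984 ≡ 240
272^4 ≡ 240^2 = 57600 ≡ 197
272^8 ≡ 197^2 = 38809 ≡ 261
272^16 ≡ 261^2 = 68121 ≡ 243
272^32 ≡ 243^2 = 59049 ≡ 389
272^64 ≡ 389^2 = 151321 ≡ 62
272^128 ≡ 62^2 = 3844 ≡ 73
272^256 ≡ 73^2 = 5329 ≡ 301
338 = 256 + 64 + 16 + 2, so 272^338 ≡ 301·62·243·240 ≡ 256 (mod 419)
R · y^e mod p:
36^2 = 1296 ≡ 39
36^4 ≡ 39^2 = 1521 ≡ 264
36^8 ≡ 264^2 = 69696 ≡ 142
36^16 ≡ 142^2 = 20164 ≡ 52
36^32 ≡ 52^2 = 2704 ≡ 190
36^64 ≡ 190^2 = 36100 ≡ 66
36^128 ≡ 66^2 = 4356 ≡ 166
36^256 ≡ 166^2 = 27556 ≡ 321
327 = 256 + 64 + 4 + 2 + 1, so 36^327 ≡ 321·66·264·39·36 ≡ 186 (mod 419)
104·186 = 19344 ≡ 70 (mod 419)
256 ≠ 70; the check fails.

fails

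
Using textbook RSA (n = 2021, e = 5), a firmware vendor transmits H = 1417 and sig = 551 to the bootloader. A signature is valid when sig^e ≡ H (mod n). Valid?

yes

sig^2 ≡ 551^2 = 303601 ≡ 451
sig^4 ≡ 451^2 = 203401 ≡ 1301
5 = 4 + 1, so sig^5 ≡ 1301·551 ≡ 1417 (mod 2021)
Since 1417 equals the digest 1417, verification succeeds.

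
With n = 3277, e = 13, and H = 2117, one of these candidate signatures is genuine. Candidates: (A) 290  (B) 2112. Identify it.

Candidate A: 290^2 = 84100 ≡ 2175; 290^4 ≡ 2175^2 = 4730625 ≡ 1914; 290^8 ≡ 1914^2 = 3663396 ≡ 2987; 13 = 8 + 4 + 1, so 290^13 ≡ 2987·1914·290 ≡ 2117 (mod 3277)
  → matches H = 2117
Candidate B: 2112^2 = 4460544 ≡ 547; 2112^4 ≡ 547^2 = 299209 ≡ 1002; 2112^8 ≡ 1002^2 = 1004004 ≡ 1242; 13 = 8 + 4 + 1, so 2112^13 ≡ 1242·1002·2112 ≡ 2865 (mod 3277)

A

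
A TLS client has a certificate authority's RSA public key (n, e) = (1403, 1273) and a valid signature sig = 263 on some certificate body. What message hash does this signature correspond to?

sig^2 ≡ 263^2 = 69169 ≡ 422
sig^4 ≡ 422^2 = 178084 ≡ 1306
sig^8 ≡ 1306^2 = 1705636 ≡ 991
sig^16 ≡ 991^2 = 982081 ≡ 1384
sig^32 ≡ 1384^2 = 1915456 ≡ 361
sig^64 ≡ 361^2 = 130321 ≡ 1245
sig^128 ≡ 1245^2 = 1550025 ≡ 1113
sig^256 ≡ 1113^2 = 1238769 ≡ 1323
sig^512 ≡ 1323^2 = 1750329 ≡ 788
sig^1024 ≡ 788^2 = 620944 ≡ 818
1273 = 1024 + 128 + 64 + 32 + 16 + 8 + 1, so sig^1273 ≡ 818·1113·1245·361·1384·991·263 ≡ 964 (mod 1403)

964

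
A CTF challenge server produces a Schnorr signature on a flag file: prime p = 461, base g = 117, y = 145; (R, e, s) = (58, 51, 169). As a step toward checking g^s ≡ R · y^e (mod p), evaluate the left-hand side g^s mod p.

328

Squares mod 461: 117^1≡117, 117^2≡320, 117^4≡58, 117^8≡137, 117^16≡329, 117^32≡367, 117^64≡77, 117^128≡397
169 = 128 + 32 + 8 + 1, so 117^169 ≡ 397·367·137·117 ≡ 328 (mod 461)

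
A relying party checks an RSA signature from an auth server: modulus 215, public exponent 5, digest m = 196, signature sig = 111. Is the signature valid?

valid

Squares mod 215: sig^1≡111, sig^2≡66, sig^4≡56
5 = 4 + 1, so sig^5 ≡ 56·111 ≡ 196 (mod 215)
Since 196 equals the digest 196, verification succeeds.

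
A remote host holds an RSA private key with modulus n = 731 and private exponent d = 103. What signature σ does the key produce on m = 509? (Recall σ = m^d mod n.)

509

m^2 ≡ 509^2 = 259081 ≡ 307
m^4 ≡ 307^2 = 94249 ≡ 681
m^8 ≡ 681^2 = 463761 ≡ 307
m^16 ≡ 307^2 = 94249 ≡ 681
m^32 ≡ 681^2 = 463761 ≡ 307
m^64 ≡ 307^2 = 94249 ≡ 681
103 = 64 + 32 + 4 + 2 + 1, so m^103 ≡ 681·307·681·307·509 ≡ 509 (mod 731)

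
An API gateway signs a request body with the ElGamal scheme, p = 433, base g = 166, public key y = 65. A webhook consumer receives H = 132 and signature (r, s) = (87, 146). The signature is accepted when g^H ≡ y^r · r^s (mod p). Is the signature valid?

Left side g^H mod p:
166^2 = 27556 ≡ 277
166^4 ≡ 277^2 = 76729 ≡ 88
166^8 ≡ 88^2 = 7744 ≡ 383
166^16 ≡ 383^2 = 146689 ≡ 335
166^32 ≡ 335^2 = 112225 ≡ 78
166^64 ≡ 78^2 = 6084 ≡ 22
166^128 ≡ 22^2 = 484 ≡ 51
132 = 128 + 4, so 166^132 ≡ 51·88 ≡ 158 (mod 433)
Right side y^r · r^s mod p:
65^2 = 4225 ≡ 328
65^4 ≡ 328^2 = 107584 ≡ 200
65^8 ≡ 200^2 = 40000 ≡ 164
65^16 ≡ 164^2 = 26896 ≡ 50
65^32 ≡ 50^2 = 2500 ≡ 335
65^64 ≡ 335^2 = 112225 ≡ 78
87 = 64 + 16 + 4 + 2 + 1, so 65^87 ≡ 78·50·200·328·65 ≡ 314 (mod 433)
87^2 = 7569 ≡ 208
87^4 ≡ 208^2 = 43264 ≡ 397
87^8 ≡ 397^2 = 157609 ≡ 430
87^16 ≡ 430^2 = 184900 ≡ 9
87^32 ≡ 9^2 = 81
87^64 ≡ 81^2 = 6561 ≡ 66
87^128 ≡ 66^2 = 4356 ≡ 26
146 = 128 + 16 + 2, so 87^146 ≡ 26·9·208 ≡ 176 (mod 433)
314·176 = 55264 ≡ 273 (mod 433)
158 ≠ 273, so verification fails.

invalid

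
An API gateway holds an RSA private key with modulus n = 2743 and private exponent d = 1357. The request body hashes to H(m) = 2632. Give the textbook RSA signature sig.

Squares mod 2743: (H(m))^1≡2632, (H(m))^2≡1349, (H(m))^4≡1192, (H(m))^8≡2733, (H(m))^16≡100, (H(m))^32≡1771, (H(m))^64≡1192, (H(m))^128≡2733, (H(m))^256≡100, (H(m))^512≡1771, (H(m))^1024≡1192
1357 = 1024 + 256 + 64 + 8 + 4 + 1, so (H(m))^1357 ≡ 1192·100·1192·2733·1192·2632 ≡ 1709 (mod 2743)

1709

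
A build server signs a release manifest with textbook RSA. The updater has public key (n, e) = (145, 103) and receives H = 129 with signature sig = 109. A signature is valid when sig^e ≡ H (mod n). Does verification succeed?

passes

sig^2 ≡ 109^2 = 11881 ≡ 136
sig^4 ≡ 136^2 = 18496 ≡ 81
sig^8 ≡ 81^2 = 6561 ≡ 36
sig^16 ≡ 36^2 = 1296 ≡ 136
sig^32 ≡ 136^2 = 18496 ≡ 81
sig^64 ≡ 81^2 = 6561 ≡ 36
103 = 64 + 32 + 4 + 2 + 1, so sig^103 ≡ 36·81·81·136·109 ≡ 129 (mod 145)
sig^103 mod 145 = 129 matches H.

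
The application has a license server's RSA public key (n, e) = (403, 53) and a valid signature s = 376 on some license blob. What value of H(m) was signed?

64

s^2 ≡ 376^2 = 141376 ≡ 326
s^4 ≡ 326^2 = 106276 ≡ 287
s^8 ≡ 287^2 = 82369 ≡ 157
s^16 ≡ 157^2 = 24649 ≡ 66
s^32 ≡ 66^2 = 4356 ≡ 326
53 = 32 + 16 + 4 + 1, so s^53 ≡ 326·66·287·376 ≡ 64 (mod 403)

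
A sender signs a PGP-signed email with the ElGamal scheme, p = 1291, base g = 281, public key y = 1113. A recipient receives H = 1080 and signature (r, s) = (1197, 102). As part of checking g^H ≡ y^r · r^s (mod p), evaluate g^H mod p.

Squares mod 1291: 281^1≡281, 281^2≡210, 281^4≡206, 281^8≡1124, 281^16≡778, 281^32≡1096, 281^64≡586, 281^128≡1281, 281^256≡100, 281^512≡963, 281^1024≡431
1080 = 1024 + 32 + 16 + 8, so 281^1080 ≡ 431·1096·778·1124 ≡ 227 (mod 1291)

227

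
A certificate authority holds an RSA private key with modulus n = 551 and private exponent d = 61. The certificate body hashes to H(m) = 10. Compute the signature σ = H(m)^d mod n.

414

(H(m))^61 mod 551 = 414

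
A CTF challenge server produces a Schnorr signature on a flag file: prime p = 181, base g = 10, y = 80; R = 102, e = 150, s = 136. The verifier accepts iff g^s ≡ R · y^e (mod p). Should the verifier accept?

g^s mod p:
10^136 mod 181 = 9
R · y^e mod p:
80^150 mod 181 = 48
102·48 = 4896 ≡ 9 (mod 181)
9 ≡ 9 (mod 181); signature holds.

accept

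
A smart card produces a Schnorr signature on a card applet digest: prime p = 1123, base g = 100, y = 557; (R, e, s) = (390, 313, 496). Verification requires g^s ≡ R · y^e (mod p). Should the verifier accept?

reject

g^s mod p:
100^496 mod 1123 = 59
R · y^e mod p:
557^313 mod 1123 = 787
390·787 = 306930 ≡ 351 (mod 1123)
59 ≠ 351; the check fails.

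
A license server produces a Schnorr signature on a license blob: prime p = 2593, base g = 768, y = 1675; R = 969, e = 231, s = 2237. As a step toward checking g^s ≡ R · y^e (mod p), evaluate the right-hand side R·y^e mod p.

143

Squares mod 2593: 1675^1≡1675, 1675^2≡2592, 1675^4≡1, 1675^8≡1, 1675^16≡1, 1675^32≡1, 1675^64≡1, 1675^128≡1
231 = 128 + 64 + 32 + 4 + 2 + 1, so 1675^231 ≡ 1·1·1·1·2592·1675 ≡ 918 (mod 2593)
R · y^e ≡ 969·918 = 889542 ≡ 143 (mod 2593)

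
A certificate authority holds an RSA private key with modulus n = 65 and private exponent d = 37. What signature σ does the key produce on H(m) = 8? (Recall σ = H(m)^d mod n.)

8

(H(m))^2 ≡ 8^2 = 64
(H(m))^4 ≡ 64^2 = 4096 ≡ 1
(H(m))^8 ≡ 1^2 = 1
(H(m))^16 ≡ 1^2 = 1
(H(m))^32 ≡ 1^2 = 1
37 = 32 + 4 + 1, so (H(m))^37 ≡ 1·1·8 ≡ 8 (mod 65)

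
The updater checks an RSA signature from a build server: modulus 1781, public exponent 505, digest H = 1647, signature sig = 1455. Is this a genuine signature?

forged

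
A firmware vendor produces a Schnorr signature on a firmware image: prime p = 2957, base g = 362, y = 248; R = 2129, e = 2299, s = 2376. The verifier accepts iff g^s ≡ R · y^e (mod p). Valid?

g^s mod p:
362^2 = 131044 ≡ 936
362^4 ≡ 936^2 = 876096 ≡ 824
362^8 ≡ 824^2 = 678976 ≡ 1823
362^16 ≡ 1823^2 = 3323329 ≡ 2618
362^32 ≡ 2618^2 = 6853924 ≡ 2555
362^64 ≡ 2555^2 = 6528025 ≡ 1926
362^128 ≡ 1926^2 = 3709476 ≡ 1398
362^256 ≡ 1398^2 = 1954404 ≡ 2784
362^512 ≡ 2784^2 = 7750656 ≡ 359
362^1024 ≡ 359^2 = 128881 ≡ 1730
362^2048 ≡ 1730^2 = 2992900 ≡ 416
2376 = 2048 + 256 + 64 + 8, so 362^2376 ≡ 416·2784·1926·1823 ≡ 2402 (mod 2957)
R · y^e mod p:
248^2 = 61504 ≡ 2364
248^4 ≡ 2364^2 = 5588496 ≡ 2723
248^8 ≡ 2723^2 = 7414729 ≡ 1530
248^16 ≡ 1530^2 = 2340900 ≡ 1913
248^32 ≡ 1913^2 = 3659569 ≡ 1760
248^64 ≡ 1760^2 = 3097600 ≡ 1621
248^128 ≡ 1621^2 = 2627641 ≡ 1825
248^256 ≡ 1825^2 = 3330625 ≡ 1043
248^512 ≡ 1043^2 = 1087849 ≡ 2630
248^1024 ≡ 2630^2 = 6916900 ≡ 477
248^2048 ≡ 477^2 = 227529 ≡ 2797
2299 = 2048 + 128 + 64 + 32 + 16 + 8 + 2 + 1, so 248^2299 ≡ 2797·1825·1621·1760·1913·1530·2364·248 ≡ 1472 (mod 2957)
2129·1472 = 3133888 ≡ 2425 (mod 2957)
2402 ≠ 2425; the check fails.

no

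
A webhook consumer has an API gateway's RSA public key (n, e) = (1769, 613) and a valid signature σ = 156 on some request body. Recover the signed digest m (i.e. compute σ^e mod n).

1179

σ^2 ≡ 156^2 = 24336 ≡ 1339
σ^4 ≡ 1339^2 = 1792921 ≡ 924
σ^8 ≡ 924^2 = 853776 ≡ 1118
σ^16 ≡ 1118^2 = 1249924 ≡ 1010
σ^32 ≡ 1010^2 = 1020100 ≡ 1156
σ^64 ≡ 1156^2 = 1336336 ≡ 741
σ^128 ≡ 741^2 = 549081 ≡ 691
σ^256 ≡ 691^2 = 477481 ≡ 1620
σ^512 ≡ 1620^2 = 2624400 ≡ 973
613 = 512 + 64 + 32 + 4 + 1, so σ^613 ≡ 973·741·1156·924·156 ≡ 1179 (mod 1769)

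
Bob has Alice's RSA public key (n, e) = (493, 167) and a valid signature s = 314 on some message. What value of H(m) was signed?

168

Squares mod 493: s^1≡314, s^2≡489, s^4≡16, s^8≡256, s^16≡460, s^32≡103, s^64≡256, s^128≡460
167 = 128 + 32 + 4 + 2 + 1, so s^167 ≡ 460·103·16·489·314 ≡ 168 (mod 493)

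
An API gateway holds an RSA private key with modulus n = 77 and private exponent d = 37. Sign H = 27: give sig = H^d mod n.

69

H^2 ≡ 27^2 = 729 ≡ 36
H^4 ≡ 36^2 = 1296 ≡ 64
H^8 ≡ 64^2 = 4096 ≡ 15
H^16 ≡ 15^2 = 225 ≡ 71
H^32 ≡ 71^2 = 5041 ≡ 36
37 = 32 + 4 + 1, so H^37 ≡ 36·64·27 ≡ 69 (mod 77)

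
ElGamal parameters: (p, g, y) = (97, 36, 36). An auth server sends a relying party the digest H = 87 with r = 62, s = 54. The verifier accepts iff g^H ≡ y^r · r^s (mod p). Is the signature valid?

invalid

Left side g^H mod p:
Squares mod 97: 36^1≡36, 36^2≡35, 36^4≡61, 36^8≡35, 36^16≡61, 36^32≡35, 36^64≡61
87 = 64 + 16 + 4 + 2 + 1, so 36^87 ≡ 61·61·61·35·36 ≡ 96 (mod 97)
Right side y^r · r^s mod p:
Squares mod 97: 36^1≡36, 36^2≡35, 36^4≡61, 36^8≡35, 36^16≡61, 36^32≡35
62 = 32 + 16 + 8 + 4 + 2, so 36^62 ≡ 35·61·35·61·35 ≡ 35 (mod 97)
Squares mod 97: 62^1≡62, 62^2≡61, 62^4≡35, 62^8≡61, 62^16≡35, 62^32≡61
54 = 32 + 16 + 4 + 2, so 62^54 ≡ 61·35·35·61 ≡ 1 (mod 97)
35·1 = 35 ≡ 35 (mod 97)
96 ≠ 35, so verification fails.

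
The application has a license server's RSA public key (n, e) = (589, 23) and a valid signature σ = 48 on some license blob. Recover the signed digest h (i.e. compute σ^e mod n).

478

Squares mod 589: σ^1≡48, σ^2≡537, σ^4≡348, σ^8≡359, σ^16≡479
23 = 16 + 4 + 2 + 1, so σ^23 ≡ 479·348·537·48 ≡ 478 (mod 589)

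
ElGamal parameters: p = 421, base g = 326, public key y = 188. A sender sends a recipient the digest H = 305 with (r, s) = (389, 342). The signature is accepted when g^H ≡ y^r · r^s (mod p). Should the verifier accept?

accept

Left side g^H mod p:
326^305 mod 421 = 171
Right side y^r · r^s mod p:
188^389 mod 421 = 262
389^342 mod 421 = 269
262·269 = 70478 ≡ 171 (mod 421)
171 ≡ 171 (mod 421), so the signature is genuine.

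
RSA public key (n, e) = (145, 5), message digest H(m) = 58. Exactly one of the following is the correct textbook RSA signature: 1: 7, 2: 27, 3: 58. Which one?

Candidate 1: Squares mod 145: 7^1≡7, 7^2≡49, 7^4≡81; 5 = 4 + 1, so 7^5 ≡ 81·7 ≡ 132 (mod 145)
Candidate 2: Squares mod 145: 27^1≡27, 27^2≡4, 27^4≡16; 5 = 4 + 1, so 27^5 ≡ 16·27 ≡ 142 (mod 145)
Candidate 3: Squares mod 145: 58^1≡58, 58^2≡29, 58^4≡116; 5 = 4 + 1, so 58^5 ≡ 116·58 ≡ 58 (mod 145)
  → matches H(m) = 58

3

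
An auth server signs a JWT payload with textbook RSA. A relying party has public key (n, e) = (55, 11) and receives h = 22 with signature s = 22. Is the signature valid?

s^11 mod 55 = 33
33 ≠ 22, so verification fails.

invalid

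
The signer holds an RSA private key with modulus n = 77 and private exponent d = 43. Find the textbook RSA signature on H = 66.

H^2 ≡ 66^2 = 4356 ≡ 44
H^4 ≡ 44^2 = 1936 ≡ 11
H^8 ≡ 11^2 = 121 ≡ 44
H^16 ≡ 44^2 = 1936 ≡ 11
H^32 ≡ 11^2 = 121 ≡ 44
43 = 32 + 8 + 2 + 1, so H^43 ≡ 44·44·44·66 ≡ 66 (mod 77)

66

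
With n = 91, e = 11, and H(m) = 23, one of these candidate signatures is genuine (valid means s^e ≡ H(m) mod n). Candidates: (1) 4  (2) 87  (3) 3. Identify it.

Candidate 1: Squares mod 91: 4^1≡4, 4^2≡16, 4^4≡74, 4^8≡16; 11 = 8 + 2 + 1, so 4^11 ≡ 16·16·4 ≡ 23 (mod 91)
  → matches H(m) = 23
Candidate 2: Squares mod 91: 87^1≡87, 87^2≡16, 87^4≡74, 87^8≡16; 11 = 8 + 2 + 1, so 87^11 ≡ 16·16·87 ≡ 68 (mod 91)
Candidate 3: Squares mod 91: 3^1≡3, 3^2≡9, 3^4≡81, 3^8≡9; 11 = 8 + 2 + 1, so 3^11 ≡ 9·9·3 ≡ 61 (mod 91)

1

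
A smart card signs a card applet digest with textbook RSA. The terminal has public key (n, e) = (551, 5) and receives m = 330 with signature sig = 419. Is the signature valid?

Squares mod 551: sig^1≡419, sig^2≡343, sig^4≡286
5 = 4 + 1, so sig^5 ≡ 286·419 ≡ 267 (mod 551)
267 ≠ 330, so verification fails.

invalid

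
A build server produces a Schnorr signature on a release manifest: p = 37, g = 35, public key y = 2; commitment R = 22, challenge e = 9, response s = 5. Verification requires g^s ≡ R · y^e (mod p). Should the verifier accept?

reject

g^s mod p:
Squares mod 37: 35^1≡35, 35^2≡4, 35^4≡16
5 = 4 + 1, so 35^5 ≡ 16·35 ≡ 5 (mod 37)
R · y^e mod p:
Squares mod 37: 2^1≡2, 2^2≡4, 2^4≡16, 2^8≡34
9 = 8 + 1, so 2^9 ≡ 34·2 ≡ 31 (mod 37)
22·31 = 682 ≡ 16 (mod 37)
5 ≠ 16; the check fails.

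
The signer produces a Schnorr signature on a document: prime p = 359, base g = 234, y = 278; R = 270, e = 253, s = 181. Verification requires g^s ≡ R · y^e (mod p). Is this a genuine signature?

forged

g^s mod p:
234^2 = 54756 ≡ 188
234^4 ≡ 188^2 = 35344 ≡ 162
234^8 ≡ 162^2 = 26244 ≡ 37
234^16 ≡ 37^2 = 1369 ≡ 292
234^32 ≡ 292^2 = 85264 ≡ 181
234^64 ≡ 181^2 = 32761 ≡ 92
234^128 ≡ 92^2 = 8464 ≡ 207
181 = 128 + 32 + 16 + 4 + 1, so 234^181 ≡ 207·181·292·162·234 ≡ 171 (mod 359)
R · y^e mod p:
278^2 = 77284 ≡ 99
278^4 ≡ 99^2 = 9801 ≡ 108
278^8 ≡ 108^2 = 11664 ≡ 176
278^16 ≡ 176^2 = 30976 ≡ 102
278^32 ≡ 102^2 = 10404 ≡ 352
278^64 ≡ 352^2 = 123904 ≡ 49
278^128 ≡ 49^2 = 2401 ≡ 247
253 = 128 + 64 + 32 + 16 + 8 + 4 + 1, so 278^253 ≡ 247·49·352·102·176·108·278 ≡ 285 (mod 359)
270·285 = 76950 ≡ 124 (mod 359)
171 ≠ 124; the check fails.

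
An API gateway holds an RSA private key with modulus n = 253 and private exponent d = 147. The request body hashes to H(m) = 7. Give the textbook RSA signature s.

(H(m))^147 mod 253 = 83

83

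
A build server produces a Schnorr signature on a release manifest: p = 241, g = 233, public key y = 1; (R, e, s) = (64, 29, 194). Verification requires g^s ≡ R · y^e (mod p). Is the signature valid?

g^s mod p:
233^2 = 54289 ≡ 64
233^4 ≡ 64^2 = 4096 ≡ 240
233^8 ≡ 240^2 = 57600 ≡ 1
233^16 ≡ 1^2 = 1
233^32 ≡ 1^2 = 1
233^64 ≡ 1^2 = 1
233^128 ≡ 1^2 = 1
194 = 128 + 64 + 2, so 233^194 ≡ 1·1·64 ≡ 64 (mod 241)
R · y^e mod p:
1^2 = 1
1^4 ≡ 1^2 = 1
1^8 ≡ 1^2 = 1
1^16 ≡ 1^2 = 1
29 = 16 + 8 + 4 + 1, so 1^29 ≡ 1·1·1·1 ≡ 1 (mod 241)
64·1 = 64 ≡ 64 (mod 241)
64 ≡ 64 (mod 241); signature holds.

valid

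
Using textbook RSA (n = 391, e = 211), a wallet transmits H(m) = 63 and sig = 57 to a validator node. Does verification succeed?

sig^2 ≡ 57^2 = 3249 ≡ 121
sig^4 ≡ 121^2 = 14641 ≡ 174
sig^8 ≡ 174^2 = 30276 ≡ 169
sig^16 ≡ 169^2 = 28561 ≡ 18
sig^32 ≡ 18^2 = 324
sig^64 ≡ 324^2 = 104976 ≡ 188
sig^128 ≡ 188^2 = 35344 ≡ 154
211 = 128 + 64 + 16 + 2 + 1, so sig^211 ≡ 154·188·18·121·57 ≡ 63 (mod 391)
Since 63 equals the digest 63, verification succeeds.

passes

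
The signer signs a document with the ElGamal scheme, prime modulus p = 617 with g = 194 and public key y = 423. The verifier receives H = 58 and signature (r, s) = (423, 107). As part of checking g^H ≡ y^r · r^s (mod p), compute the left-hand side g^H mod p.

194^2 = 37636 ≡ 616
194^4 ≡ 616^2 = 379456 ≡ 1
194^8 ≡ 1^2 = 1
194^16 ≡ 1^2 = 1
194^32 ≡ 1^2 = 1
58 = 32 + 16 + 8 + 2, so 194^58 ≡ 1·1·1·616 ≡ 616 (mod 617)

616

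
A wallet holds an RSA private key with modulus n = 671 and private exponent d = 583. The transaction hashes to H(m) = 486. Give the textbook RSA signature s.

140

Squares mod 671: (H(m))^1≡486, (H(m))^2≡4, (H(m))^4≡16, (H(m))^8≡256, (H(m))^16≡449, (H(m))^32≡301, (H(m))^64≡16, (H(m))^128≡256, (H(m))^256≡449, (H(m))^512≡301
583 = 512 + 64 + 4 + 2 + 1, so (H(m))^583 ≡ 301·16·16·4·486 ≡ 140 (mod 671)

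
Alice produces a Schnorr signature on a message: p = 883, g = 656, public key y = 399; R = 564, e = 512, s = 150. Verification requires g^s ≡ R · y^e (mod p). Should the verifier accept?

g^s mod p:
656^2 = 430336 ≡ 315
656^4 ≡ 315^2 = 99225 ≡ 329
656^8 ≡ 329^2 = 108241 ≡ 515
656^16 ≡ 515^2 = 265225 ≡ 325
656^32 ≡ 325^2 = 105625 ≡ 548
656^64 ≡ 548^2 = 300304 ≡ 84
656^128 ≡ 84^2 = 7056 ≡ 875
150 = 128 + 16 + 4 + 2, so 656^150 ≡ 875·325·329·315 ≡ 865 (mod 883)
R · y^e mod p:
399^2 = 159201 ≡ 261
399^4 ≡ 261^2 = 68121 ≡ 130
399^8 ≡ 130^2 = 16900 ≡ 123
399^16 ≡ 123^2 = 15129 ≡ 118
399^32 ≡ 118^2 = 13924 ≡ 679
399^64 ≡ 679^2 = 461041 ≡ 115
399^128 ≡ 115^2 = 13225 ≡ 863
399^256 ≡ 863^2 = 744769 ≡ 400
399^512 ≡ 400^2 = 160000 ≡ 177
564·177 = 99828 ≡ 49 (mod 883)
865 ≠ 49; the check fails.

reject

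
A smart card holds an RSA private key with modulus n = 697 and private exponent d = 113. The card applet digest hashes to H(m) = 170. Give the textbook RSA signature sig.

17

(H(m))^2 ≡ 170^2 = 28900 ≡ 323
(H(m))^4 ≡ 323^2 = 104329 ≡ 476
(H(m))^8 ≡ 476^2 = 226576 ≡ 51
(H(m))^16 ≡ 51^2 = 2601 ≡ 510
(H(m))^32 ≡ 510^2 = 260100 ≡ 119
(H(m))^64 ≡ 119^2 = 14161 ≡ 221
113 = 64 + 32 + 16 + 1, so (H(m))^113 ≡ 221·119·510·170 ≡ 17 (mod 697)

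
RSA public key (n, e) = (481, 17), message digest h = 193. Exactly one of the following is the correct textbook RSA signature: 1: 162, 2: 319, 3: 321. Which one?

Candidate 1: Squares mod 481: 162^1≡162, 162^2≡270, 162^4≡269, 162^8≡211, 162^16≡269; 17 = 16 + 1, so 162^17 ≡ 269·162 ≡ 288 (mod 481)
Candidate 2: Squares mod 481: 319^1≡319, 319^2≡270, 319^4≡269, 319^8≡211, 319^16≡269; 17 = 16 + 1, so 319^17 ≡ 269·319 ≡ 193 (mod 481)
  → matches h = 193
Candidate 3: Squares mod 481: 321^1≡321, 321^2≡107, 321^4≡386, 321^8≡367, 321^16≡9; 17 = 16 + 1, so 321^17 ≡ 9·321 ≡ 3 (mod 481)

2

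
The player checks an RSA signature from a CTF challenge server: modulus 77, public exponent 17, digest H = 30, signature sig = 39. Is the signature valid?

valid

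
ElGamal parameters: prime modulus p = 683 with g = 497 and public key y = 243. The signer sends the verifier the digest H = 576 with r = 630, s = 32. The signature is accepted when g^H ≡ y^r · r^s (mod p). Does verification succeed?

Left side g^H mod p:
497^576 mod 683 = 116
Right side y^r · r^s mod p:
243^630 mod 683 = 367
630^32 mod 683 = 259
367·259 = 95053 ≡ 116 (mod 683)
116 ≡ 116 (mod 683), so the signature is genuine.

passes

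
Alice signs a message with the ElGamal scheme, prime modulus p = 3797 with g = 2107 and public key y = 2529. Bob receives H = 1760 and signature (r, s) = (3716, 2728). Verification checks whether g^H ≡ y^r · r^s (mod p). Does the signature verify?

Left side g^H mod p:
Squares mod 3797: 2107^1≡2107, 2107^2≡756, 2107^4≡1986, 2107^8≡2910, 2107^16≡790, 2107^32≡1392, 2107^64≡1194, 2107^128≡1761, 2107^256≡2769, 2107^512≡1218, 2107^1024≡2694
1760 = 1024 + 512 + 128 + 64 + 32, so 2107^1760 ≡ 2694·1218·1761·1194·1392 ≡ 3030 (mod 3797)
Right side y^r · r^s mod p:
Squares mod 3797: 2529^1≡2529, 2529^2≡1693, 2529^4≡3311, 2529^8≡782, 2529^16≡207, 2529^32≡1082, 2529^64≡1248, 2529^128≡734, 2529^256≡3379, 2529^512≡62, 2529^1024≡47, 2529^2048≡2209
3716 = 2048 + 1024 + 512 + 128 + 4, so 2529^3716 ≡ 2209·47·62·734·3311 ≡ 2902 (mod 3797)
Squares mod 3797: 3716^1≡3716, 3716^2≡2764, 3716^4≡132, 3716^8≡2236, 3716^16≡2844, 3716^32≡726, 3716^64≡3090, 3716^128≡2442, 3716^256≡2074, 3716^512≡3272, 3716^1024≡2241, 3716^2048≡2447
2728 = 2048 + 512 + 128 + 32 + 8, so 3716^2728 ≡ 2447·3272·2442·726·2236 ≡ 2733 (mod 3797)
2902·2733 = 7931166 ≡ 3030 (mod 3797)
3030 ≡ 3030 (mod 3797), so the signature is genuine.

verifies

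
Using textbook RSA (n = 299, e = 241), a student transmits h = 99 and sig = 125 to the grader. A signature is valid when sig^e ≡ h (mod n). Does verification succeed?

passes

Squares mod 299: sig^1≡125, sig^2≡77, sig^4≡248, sig^8≡209, sig^16≡27, sig^32≡131, sig^64≡118, sig^128≡170
241 = 128 + 64 + 32 + 16 + 1, so sig^241 ≡ 170·118·131·27·125 ≡ 99 (mod 299)
Since 99 equals the digest 99, verification succeeds.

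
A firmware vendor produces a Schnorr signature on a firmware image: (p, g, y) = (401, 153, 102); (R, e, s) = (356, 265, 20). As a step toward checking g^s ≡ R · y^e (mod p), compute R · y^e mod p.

102^2 = 10404 ≡ 379
102^4 ≡ 379^2 = 143641 ≡ 83
102^8 ≡ 83^2 = 6889 ≡ 72
102^16 ≡ 72^2 = 5184 ≡ 372
102^32 ≡ 372^2 = 138384 ≡ 39
102^64 ≡ 39^2 = 1521 ≡ 318
102^128 ≡ 318^2 = 101124 ≡ 72
102^256 ≡ 72^2 = 5184 ≡ 372
265 = 256 + 8 + 1, so 102^265 ≡ 372·72·102 ≡ 356 (mod 401)
R · y^e ≡ 356·356 = 126736 ≡ 20 (mod 401)

20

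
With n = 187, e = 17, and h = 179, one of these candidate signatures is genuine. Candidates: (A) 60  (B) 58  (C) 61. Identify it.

A

Candidate A: Squares mod 187: 60^1≡60, 60^2≡47, 60^4≡152, 60^8≡103, 60^16≡137; 17 = 16 + 1, so 60^17 ≡ 137·60 ≡ 179 (mod 187)
  → matches h = 179
Candidate B: Squares mod 187: 58^1≡58, 58^2≡185, 58^4≡4, 58^8≡16, 58^16≡69; 17 = 16 + 1, so 58^17 ≡ 69·58 ≡ 75 (mod 187)
Candidate C: Squares mod 187: 61^1≡61, 61^2≡168, 61^4≡174, 61^8≡169, 61^16≡137; 17 = 16 + 1, so 61^17 ≡ 137·61 ≡ 129 (mod 187)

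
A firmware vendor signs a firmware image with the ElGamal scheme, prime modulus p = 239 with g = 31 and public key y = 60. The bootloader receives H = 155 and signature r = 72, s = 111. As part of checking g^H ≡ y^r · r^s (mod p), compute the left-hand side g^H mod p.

31^2 = 961 ≡ 5
31^4 ≡ 5^2 = 25
31^8 ≡ 25^2 = 625 ≡ 147
31^16 ≡ 147^2 = 21609 ≡ 99
31^32 ≡ 99^2 = 9801 ≡ 2
31^64 ≡ 2^2 = 4
31^128 ≡ 4^2 = 16
155 = 128 + 16 + 8 + 2 + 1, so 31^155 ≡ 16·99·147·5·31 ≡ 50 (mod 239)

50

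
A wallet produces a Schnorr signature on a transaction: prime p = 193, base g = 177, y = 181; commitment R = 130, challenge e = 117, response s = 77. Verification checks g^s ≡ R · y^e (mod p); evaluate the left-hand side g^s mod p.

177^77 mod 193 = 186

186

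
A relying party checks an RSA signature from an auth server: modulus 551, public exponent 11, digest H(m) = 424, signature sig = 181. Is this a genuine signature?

forged

sig^2 ≡ 181^2 = 32761 ≡ 252
sig^4 ≡ 252^2 = 63504 ≡ 139
sig^8 ≡ 139^2 = 19321 ≡ 36
11 = 8 + 2 + 1, so sig^11 ≡ 36·252·181 ≡ 52 (mod 551)
sig^11 mod 551 = 52, but H(m) = 424.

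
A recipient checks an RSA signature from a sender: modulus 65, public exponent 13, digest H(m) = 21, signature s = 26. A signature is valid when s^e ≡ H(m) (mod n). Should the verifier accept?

reject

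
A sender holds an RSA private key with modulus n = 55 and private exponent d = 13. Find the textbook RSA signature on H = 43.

Squares mod 55: H^1≡43, H^2≡34, H^4≡1, H^8≡1
13 = 8 + 4 + 1, so H^13 ≡ 1·1·43 ≡ 43 (mod 55)

43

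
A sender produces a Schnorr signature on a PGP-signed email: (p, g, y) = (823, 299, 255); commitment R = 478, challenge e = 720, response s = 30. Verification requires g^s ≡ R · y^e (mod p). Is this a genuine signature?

g^s mod p:
Squares mod 823: 299^1≡299, 299^2≡517, 299^4≡637, 299^8≡30, 299^16≡77
30 = 16 + 8 + 4 + 2, so 299^30 ≡ 77·30·637·517 ≡ 64 (mod 823)
R · y^e mod p:
Squares mod 823: 255^1≡255, 255^2≡8, 255^4≡64, 255^8≡804, 255^16≡361, 255^32≡287, 255^64≡69, 255^128≡646, 255^256≡55, 255^512≡556
720 = 512 + 128 + 64 + 16, so 255^720 ≡ 556·646·69·361 ≡ 496 (mod 823)
478·496 = 237088 ≡ 64 (mod 823)
64 ≡ 64 (mod 823); signature holds.

genuine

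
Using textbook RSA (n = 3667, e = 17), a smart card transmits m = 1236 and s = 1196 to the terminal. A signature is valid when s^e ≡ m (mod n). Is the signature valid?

invalid

Squares mod 3667: s^1≡1196, s^2≡286, s^4≡1122, s^8≡1103, s^16≡2832
17 = 16 + 1, so s^17 ≡ 2832·1196 ≡ 2431 (mod 3667)
s^17 mod 3667 = 2431, but m = 1236.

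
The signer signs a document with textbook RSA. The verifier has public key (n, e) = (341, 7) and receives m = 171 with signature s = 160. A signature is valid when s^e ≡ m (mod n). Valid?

s^2 ≡ 160^2 = 25600 ≡ 25
s^4 ≡ 25^2 = 625 ≡ 284
7 = 4 + 2 + 1, so s^7 ≡ 284·25·160 ≡ 129 (mod 341)
129 ≠ 171, so verification fails.

no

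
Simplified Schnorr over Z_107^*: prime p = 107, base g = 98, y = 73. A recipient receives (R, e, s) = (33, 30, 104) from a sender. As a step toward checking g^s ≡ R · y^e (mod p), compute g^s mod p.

37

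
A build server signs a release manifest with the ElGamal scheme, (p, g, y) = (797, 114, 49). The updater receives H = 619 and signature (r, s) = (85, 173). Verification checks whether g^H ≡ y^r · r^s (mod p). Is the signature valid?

valid

Left side g^H mod p:
Squares mod 797: 114^1≡114, 114^2≡244, 114^4≡558, 114^8≡534, 114^16≡627, 114^32≡208, 114^64≡226, 114^128≡68, 114^256≡639, 114^512≡257
619 = 512 + 64 + 32 + 8 + 2 + 1, so 114^619 ≡ 257·226·208·534·244·114 ≡ 774 (mod 797)
Right side y^r · r^s mod p:
Squares mod 797: 49^1≡49, 49^2≡10, 49^4≡100, 49^8≡436, 49^16≡410, 49^32≡730, 49^64≡504
85 = 64 + 16 + 4 + 1, so 49^85 ≡ 504·410·100·49 ≡ 102 (mod 797)
Squares mod 797: 85^1≡85, 85^2≡52, 85^4≡313, 85^8≡735, 85^16≡656, 85^32≡753, 85^64≡342, 85^128≡602
173 = 128 + 32 + 8 + 4 + 1, so 85^173 ≡ 602·753·735·313·85 ≡ 242 (mod 797)
102·242 = 24684 ≡ 774 (mod 797)
774 ≡ 774 (mod 797), so the signature is genuine.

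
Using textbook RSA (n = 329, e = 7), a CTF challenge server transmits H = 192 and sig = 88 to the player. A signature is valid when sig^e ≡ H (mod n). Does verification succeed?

sig^2 ≡ 88^2 = 7744 ≡ 177
sig^4 ≡ 177^2 = 31329 ≡ 74
7 = 4 + 2 + 1, so sig^7 ≡ 74·177·88 ≡ 137 (mod 329)
137 ≠ 192, so verification fails.

fails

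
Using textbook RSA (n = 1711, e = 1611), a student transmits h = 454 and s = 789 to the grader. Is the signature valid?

invalid

s^2 ≡ 789^2 = 622521 ≡ 1428
s^4 ≡ 1428^2 = 2039184 ≡ 1383
s^8 ≡ 1383^2 = 1912689 ≡ 1502
s^16 ≡ 1502^2 = 2256004 ≡ 906
s^32 ≡ 906^2 = 820836 ≡ 1267
s^64 ≡ 1267^2 = 1605289 ≡ 371
s^128 ≡ 371^2 = 137641 ≡ 761
s^256 ≡ 761^2 = 579121 ≡ 803
s^512 ≡ 803^2 = 644809 ≡ 1473
s^1024 ≡ 1473^2 = 2169729 ≡ 181
1611 = 1024 + 512 + 64 + 8 + 2 + 1, so s^1611 ≡ 181·1473·371·1502·1428·789 ≡ 847 (mod 1711)
The recovered value 847 does not match the digest 454.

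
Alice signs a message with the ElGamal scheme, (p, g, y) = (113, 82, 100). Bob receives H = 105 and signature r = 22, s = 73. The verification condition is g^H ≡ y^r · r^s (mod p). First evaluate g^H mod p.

69

Squares mod 113: 82^1≡82, 82^2≡57, 82^4≡85, 82^8≡106, 82^16≡49, 82^32≡28, 82^64≡106
105 = 64 + 32 + 8 + 1, so 82^105 ≡ 106·28·106·82 ≡ 69 (mod 113)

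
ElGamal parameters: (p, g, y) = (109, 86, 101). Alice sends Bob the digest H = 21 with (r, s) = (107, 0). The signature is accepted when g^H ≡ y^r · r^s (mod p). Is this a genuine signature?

genuine

Left side g^H mod p:
86^2 = 7396 ≡ 93
86^4 ≡ 93^2 = 8649 ≡ 38
86^8 ≡ 38^2 = 1444 ≡ 27
86^16 ≡ 27^2 = 729 ≡ 75
21 = 16 + 4 + 1, so 86^21 ≡ 75·38·86 ≡ 68 (mod 109)
Right side y^r · r^s mod p:
101^2 = 10201 ≡ 64
101^4 ≡ 64^2 = 4096 ≡ 63
101^8 ≡ 63^2 = 3969 ≡ 45
101^16 ≡ 45^2 = 2025 ≡ 63
101^32 ≡ 63^2 = 3969 ≡ 45
101^64 ≡ 45^2 = 2025 ≡ 63
107 = 64 + 32 + 8 + 2 + 1, so 101^107 ≡ 63·45·45·64·101 ≡ 68 (mod 109)
107^0 mod 109 = 1
68·1 = 68 ≡ 68 (mod 109)
68 ≡ 68 (mod 109), so the signature is genuine.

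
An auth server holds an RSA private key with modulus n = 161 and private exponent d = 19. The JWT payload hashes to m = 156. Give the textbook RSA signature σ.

16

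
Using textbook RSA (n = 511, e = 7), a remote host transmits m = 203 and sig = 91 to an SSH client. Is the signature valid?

valid

Squares mod 511: sig^1≡91, sig^2≡105, sig^4≡294
7 = 4 + 2 + 1, so sig^7 ≡ 294·105·91 ≡ 203 (mod 511)
Since 203 equals the digest 203, verification succeeds.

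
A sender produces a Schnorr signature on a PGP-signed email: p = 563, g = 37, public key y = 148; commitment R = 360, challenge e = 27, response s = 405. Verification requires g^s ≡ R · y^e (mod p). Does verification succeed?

g^s mod p:
Squares mod 563: 37^1≡37, 37^2≡243, 37^4≡497, 37^8≡415, 37^16≡510, 37^32≡557, 37^64≡36, 37^128≡170, 37^256≡187
405 = 256 + 128 + 16 + 4 + 1, so 37^405 ≡ 187·170·510·497·37 ≡ 122 (mod 563)
R · y^e mod p:
Squares mod 563: 148^1≡148, 148^2≡510, 148^4≡557, 148^8≡36, 148^16≡170
27 = 16 + 8 + 2 + 1, so 148^27 ≡ 170·36·510·148 ≡ 41 (mod 563)
360·41 = 14760 ≡ 122 (mod 563)
122 ≡ 122 (mod 563); signature holds.

passes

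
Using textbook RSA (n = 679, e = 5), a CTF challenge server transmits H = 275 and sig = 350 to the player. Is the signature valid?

invalid

sig^2 ≡ 350^2 = 122500 ≡ 280
sig^4 ≡ 280^2 = 78400 ≡ 315
5 = 4 + 1, so sig^5 ≡ 315·350 ≡ 252 (mod 679)
252 ≠ 275, so verification fails.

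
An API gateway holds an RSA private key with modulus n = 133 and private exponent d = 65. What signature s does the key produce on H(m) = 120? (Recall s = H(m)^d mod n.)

36

(H(m))^2 ≡ 120^2 = 14400 ≡ 36
(H(m))^4 ≡ 36^2 = 1296 ≡ 99
(H(m))^8 ≡ 99^2 = 9801 ≡ 92
(H(m))^16 ≡ 92^2 = 8464 ≡ 85
(H(m))^32 ≡ 85^2 = 7225 ≡ 43
(H(m))^64 ≡ 43^2 = 1849 ≡ 120
65 = 64 + 1, so (H(m))^65 ≡ 120·120 ≡ 36 (mod 133)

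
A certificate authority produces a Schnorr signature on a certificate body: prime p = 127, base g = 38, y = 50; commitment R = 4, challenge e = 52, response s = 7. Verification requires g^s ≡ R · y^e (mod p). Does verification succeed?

passes

g^s mod p:
Squares mod 127: 38^1≡38, 38^2≡47, 38^4≡50
7 = 4 + 2 + 1, so 38^7 ≡ 50·47·38 ≡ 19 (mod 127)
R · y^e mod p:
Squares mod 127: 50^1≡50, 50^2≡87, 50^4≡76, 50^8≡61, 50^16≡38, 50^32≡47
52 = 32 + 16 + 4, so 50^52 ≡ 47·38·76 ≡ 100 (mod 127)
4·100 = 400 ≡ 19 (mod 127)
19 ≡ 19 (mod 127); signature holds.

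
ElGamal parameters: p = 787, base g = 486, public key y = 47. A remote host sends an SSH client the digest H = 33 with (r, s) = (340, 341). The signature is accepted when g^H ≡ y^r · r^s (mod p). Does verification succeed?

passes

Left side g^H mod p:
Squares mod 787: 486^1≡486, 486^2≡96, 486^4≡559, 486^8≡42, 486^16≡190, 486^32≡685
33 = 32 + 1, so 486^33 ≡ 685·486 ≡ 9 (mod 787)
Right side y^r · r^s mod p:
Squares mod 787: 47^1≡47, 47^2≡635, 47^4≡281, 47^8≡261, 47^16≡439, 47^32≡693, 47^64≡179, 47^128≡561, 47^256≡708
340 = 256 + 64 + 16 + 4, so 47^340 ≡ 708·179·439·281 ≡ 509 (mod 787)
Squares mod 787: 340^1≡340, 340^2≡698, 340^4≡51, 340^8≡240, 340^16≡149, 340^32≡165, 340^64≡467, 340^128≡90, 340^256≡230
341 = 256 + 64 + 16 + 4 + 1, so 340^341 ≡ 230·467·149·51·340 ≡ 552 (mod 787)
509·552 = 280968 ≡ 9 (mod 787)
9 ≡ 9 (mod 787), so the signature is genuine.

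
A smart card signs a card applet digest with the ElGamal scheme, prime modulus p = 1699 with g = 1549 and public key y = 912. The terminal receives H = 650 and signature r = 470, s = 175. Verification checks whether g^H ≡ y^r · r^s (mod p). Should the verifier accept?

reject

Left side g^H mod p:
1549^2 = 2399401 ≡ 413
1549^4 ≡ 413^2 = 170569 ≡ 669
1549^8 ≡ 669^2 = 447561 ≡ 724
1549^16 ≡ 724^2 = 524176 ≡ 884
1549^32 ≡ 884^2 = 781456 ≡ 1615
1549^64 ≡ 1615^2 = 2608225 ≡ 260
1549^128 ≡ 260^2 = 67600 ≡ 1339
1549^256 ≡ 1339^2 = 1792921 ≡ 476
1549^512 ≡ 476^2 = 226576 ≡ 609
650 = 512 + 128 + 8 + 2, so 1549^650 ≡ 609·1339·724·413 ≡ 828 (mod 1699)
Right side y^r · r^s mod p:
912^2 = 831744 ≡ 933
912^4 ≡ 933^2 = 870489 ≡ 601
912^8 ≡ 601^2 = 361201 ≡ 1013
912^16 ≡ 1013^2 = 1026169 ≡ 1672
912^32 ≡ 1672^2 = 2795584 ≡ 729
912^64 ≡ 729^2 = 531441 ≡ 1353
912^128 ≡ 1353^2 = 1830609 ≡ 786
912^256 ≡ 786^2 = 617796 ≡ 1059
470 = 256 + 128 + 64 + 16 + 4 + 2, so 912^470 ≡ 1059·786·1353·1672·601·933 ≡ 1032 (mod 1699)
470^2 = 220900 ≡ 30
470^4 ≡ 30^2 = 900
470^8 ≡ 900^2 = 810000 ≡ 1276
470^16 ≡ 1276^2 = 1628176 ≡ 534
470^32 ≡ 534^2 = 285156 ≡ 1423
470^64 ≡ 1423^2 = 2024929 ≡ 1420
470^128 ≡ 1420^2 = 2016400 ≡ 1386
175 = 128 + 32 + 8 + 4 + 2 + 1, so 470^175 ≡ 1386·1423·1276·900·30·470 ≡ 1388 (mod 1699)
1032·1388 = 1432416 ≡ 159 (mod 1699)
828 ≠ 159, so verification fails.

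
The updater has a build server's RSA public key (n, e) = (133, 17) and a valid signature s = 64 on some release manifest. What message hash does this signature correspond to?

106

s^2 ≡ 64^2 = 4096 ≡ 106
s^4 ≡ 106^2 = 11236 ≡ 64
s^8 ≡ 64^2 = 4096 ≡ 106
s^16 ≡ 106^2 = 11236 ≡ 64
17 = 16 + 1, so s^17 ≡ 64·64 ≡ 106 (mod 133)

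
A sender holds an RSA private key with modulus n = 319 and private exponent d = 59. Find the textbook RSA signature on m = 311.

m^59 mod 319 = 213

213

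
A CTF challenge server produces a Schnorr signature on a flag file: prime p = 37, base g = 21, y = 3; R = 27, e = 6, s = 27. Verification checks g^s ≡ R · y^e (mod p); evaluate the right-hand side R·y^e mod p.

36

Squares mod 37: 3^1≡3, 3^2≡9, 3^4≡7
6 = 4 + 2, so 3^6 ≡ 7·9 ≡ 26 (mod 37)
R · y^e ≡ 27·26 = 702 ≡ 36 (mod 37)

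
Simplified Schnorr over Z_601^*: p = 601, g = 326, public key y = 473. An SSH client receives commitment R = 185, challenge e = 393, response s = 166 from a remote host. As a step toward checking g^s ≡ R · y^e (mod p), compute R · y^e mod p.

231

Squares mod 601: 473^1≡473, 473^2≡157, 473^4≡8, 473^8≡64, 473^16≡490, 473^32≡301, 473^64≡451, 473^128≡263, 473^256≡54
393 = 256 + 128 + 8 + 1, so 473^393 ≡ 54·263·64·473 ≡ 599 (mod 601)
R · y^e ≡ 185·599 = 110815 ≡ 231 (mod 601)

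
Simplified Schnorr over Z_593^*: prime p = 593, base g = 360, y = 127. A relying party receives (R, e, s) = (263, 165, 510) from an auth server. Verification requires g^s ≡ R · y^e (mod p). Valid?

no

g^s mod p:
360^2 = 129600 ≡ 326
360^4 ≡ 326^2 = 106276 ≡ 129
360^8 ≡ 129^2 = 16641 ≡ 37
360^16 ≡ 37^2 = 1369 ≡ 183
360^32 ≡ 183^2 = 33489 ≡ 281
360^64 ≡ 281^2 = 78961 ≡ 92
360^128 ≡ 92^2 = 8464 ≡ 162
360^256 ≡ 162^2 = 26244 ≡ 152
510 = 256 + 128 + 64 + 32 + 16 + 8 + 4 + 2, so 360^510 ≡ 152·162·92·281·183·37·129·326 ≡ 351 (mod 593)
R · y^e mod p:
127^2 = 16129 ≡ 118
127^4 ≡ 118^2 = 13924 ≡ 285
127^8 ≡ 285^2 = 81225 ≡ 577
127^16 ≡ 577^2 = 332929 ≡ 256
127^32 ≡ 256^2 = 65536 ≡ 306
127^64 ≡ 306^2 = 93636 ≡ 535
127^128 ≡ 535^2 = 286225 ≡ 399
165 = 128 + 32 + 4 + 1, so 127^165 ≡ 399·306·285·127 ≡ 371 (mod 593)
263·371 = 97573 ≡ 321 (mod 593)
351 ≠ 321; the check fails.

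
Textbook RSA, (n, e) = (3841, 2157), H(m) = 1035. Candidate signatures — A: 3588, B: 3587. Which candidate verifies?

A

Candidate A: Squares mod 3841: 3588^1≡3588, 3588^2≡2553, 3588^4≡3473, 3588^8≡989, 3588^16≡2507, 3588^32≡1173, 3588^64≡851, 3588^128≡2093, 3588^256≡1909, 3588^512≡3013, 3588^1024≡1886, 3588^2048≡230; 2157 = 2048 + 64 + 32 + 8 + 4 + 1, so 3588^2157 ≡ 230·851·1173·989·3473·3588 ≡ 1035 (mod 3841)
  → matches H(m) = 1035
Candidate B: Squares mod 3841: 3587^1≡3587, 3587^2≡3060, 3587^4≡3083, 3587^8≡2255, 3587^16≡3382, 3587^32≡3267, 3587^64≡2991, 3587^128≡392, 3587^256≡24, 3587^512≡576, 3587^1024≡1450, 3587^2048≡1473; 2157 = 2048 + 64 + 32 + 8 + 4 + 1, so 3587^2157 ≡ 1473·2991·3267·2255·3083·3587 ≡ 620 (mod 3841)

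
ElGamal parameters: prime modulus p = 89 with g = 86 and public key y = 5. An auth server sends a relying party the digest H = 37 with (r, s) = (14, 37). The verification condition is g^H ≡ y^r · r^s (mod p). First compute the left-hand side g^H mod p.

7

Squares mod 89: 86^1≡86, 86^2≡9, 86^4≡81, 86^8≡64, 86^16≡2, 86^32≡4
37 = 32 + 4 + 1, so 86^37 ≡ 4·81·86 ≡ 7 (mod 89)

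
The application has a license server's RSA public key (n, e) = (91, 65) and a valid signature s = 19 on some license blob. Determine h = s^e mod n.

s^2 ≡ 19^2 = 361 ≡ 88
s^4 ≡ 88^2 = 7744 ≡ 9
s^8 ≡ 9^2 = 81
s^16 ≡ 81^2 = 6561 ≡ 9
s^32 ≡ 9^2 = 81
s^64 ≡ 81^2 = 6561 ≡ 9
65 = 64 + 1, so s^65 ≡ 9·19 ≡ 80 (mod 91)

80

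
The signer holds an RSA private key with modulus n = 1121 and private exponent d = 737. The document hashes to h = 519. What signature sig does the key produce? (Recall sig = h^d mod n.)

h^2 ≡ 519^2 = 269361 ≡ 321
h^4 ≡ 321^2 = 103041 ≡ 1030
h^8 ≡ 1030^2 = 1060900 ≡ 434
h^16 ≡ 434^2 = 188356 ≡ 28
h^32 ≡ 28^2 = 784
h^64 ≡ 784^2 = 614656 ≡ 348
h^128 ≡ 348^2 = 121104 ≡ 36
h^256 ≡ 36^2 = 1296 ≡ 175
h^512 ≡ 175^2 = 30625 ≡ 358
737 = 512 + 128 + 64 + 32 + 1, so h^737 ≡ 358·36·348·784·519 ≡ 377 (mod 1121)

377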